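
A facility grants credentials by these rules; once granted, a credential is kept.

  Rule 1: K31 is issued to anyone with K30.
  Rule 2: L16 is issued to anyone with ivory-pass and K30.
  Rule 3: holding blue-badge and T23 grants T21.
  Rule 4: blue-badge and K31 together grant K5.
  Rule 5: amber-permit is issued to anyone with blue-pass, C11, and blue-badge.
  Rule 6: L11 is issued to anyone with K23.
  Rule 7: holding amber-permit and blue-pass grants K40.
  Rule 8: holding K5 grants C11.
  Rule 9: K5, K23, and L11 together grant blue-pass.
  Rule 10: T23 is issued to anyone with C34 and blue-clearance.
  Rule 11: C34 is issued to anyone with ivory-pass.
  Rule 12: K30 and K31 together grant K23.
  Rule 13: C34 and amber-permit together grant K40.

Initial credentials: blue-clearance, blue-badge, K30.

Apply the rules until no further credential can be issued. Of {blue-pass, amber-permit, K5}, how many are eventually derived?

Holding K30 grants K31 (Rule 1).
Holding K30 and K31 grants K23 (Rule 12).
Holding blue-badge and K31 grants K5 (Rule 4).
Holding K23 grants L11 (Rule 6).
Holding K5 grants C11 (Rule 8).
Holding K5, K23, and L11 grants blue-pass (Rule 9).
Holding blue-pass, C11, and blue-badge grants amber-permit (Rule 5).
blue-pass: reached.
amber-permit: reached.
K5: reached.
All 3 are reached.

3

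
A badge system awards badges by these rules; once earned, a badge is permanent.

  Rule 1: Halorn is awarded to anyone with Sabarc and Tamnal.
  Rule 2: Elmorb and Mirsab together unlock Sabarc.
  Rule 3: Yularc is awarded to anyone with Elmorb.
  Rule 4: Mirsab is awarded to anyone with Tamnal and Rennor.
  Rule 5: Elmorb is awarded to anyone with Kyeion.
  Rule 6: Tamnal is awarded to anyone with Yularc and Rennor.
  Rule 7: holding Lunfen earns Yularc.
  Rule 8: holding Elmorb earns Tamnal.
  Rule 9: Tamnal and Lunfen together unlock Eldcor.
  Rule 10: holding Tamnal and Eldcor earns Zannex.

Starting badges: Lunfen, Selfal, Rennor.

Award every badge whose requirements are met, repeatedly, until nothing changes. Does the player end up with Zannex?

Yes

With Lunfen, Yularc is earned (Rule 7).
With Yularc and Rennor, Tamnal is earned (Rule 6).
With Tamnal and Lunfen, Eldcor is earned (Rule 9).
With Tamnal and Eldcor, Zannex is earned (Rule 10).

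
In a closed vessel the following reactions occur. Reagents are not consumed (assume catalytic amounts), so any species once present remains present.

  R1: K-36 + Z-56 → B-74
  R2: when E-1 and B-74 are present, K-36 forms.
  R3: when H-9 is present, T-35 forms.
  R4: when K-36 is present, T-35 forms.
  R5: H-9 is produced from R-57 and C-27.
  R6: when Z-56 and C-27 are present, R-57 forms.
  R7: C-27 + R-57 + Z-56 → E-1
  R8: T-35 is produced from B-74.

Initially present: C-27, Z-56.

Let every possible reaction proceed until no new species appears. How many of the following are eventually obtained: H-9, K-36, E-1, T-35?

3

Z-56 and C-27 present → R-57 forms (R6).
C-27, R-57, and Z-56 present → E-1 forms (R7).
R-57 and C-27 present → H-9 forms (R5).
H-9 present → T-35 forms (R3).
H-9: reached.
K-36 would need E-1 and B-74 (R2), but B-74 never forms.
E-1: reached.
T-35: reached.
Reached: H-9, E-1, and T-35 — 3 of the 4.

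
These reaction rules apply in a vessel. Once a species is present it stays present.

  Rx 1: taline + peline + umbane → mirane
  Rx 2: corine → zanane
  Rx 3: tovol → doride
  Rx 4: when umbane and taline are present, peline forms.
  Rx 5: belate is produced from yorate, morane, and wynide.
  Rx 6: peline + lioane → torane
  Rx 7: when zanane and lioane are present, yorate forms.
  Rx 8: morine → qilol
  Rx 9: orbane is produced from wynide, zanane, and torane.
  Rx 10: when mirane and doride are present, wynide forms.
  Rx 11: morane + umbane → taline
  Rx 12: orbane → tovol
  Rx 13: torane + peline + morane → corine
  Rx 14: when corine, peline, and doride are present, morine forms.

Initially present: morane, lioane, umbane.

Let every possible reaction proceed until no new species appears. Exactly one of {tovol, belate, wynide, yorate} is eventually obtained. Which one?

morane and umbane present → taline forms (Rx 11).
umbane and taline present → peline forms (Rx 4).
peline and lioane present → torane forms (Rx 6).
torane, peline, and morane present → corine forms (Rx 13).
corine present → zanane forms (Rx 2).
zanane and lioane present → yorate forms (Rx 7).
wynide would need mirane and doride (Rx 10), but doride never forms. tovol would need orbane (Rx 12), but orbane never forms. belate would need yorate, morane, and wynide (Rx 5), but wynide never forms.

yorate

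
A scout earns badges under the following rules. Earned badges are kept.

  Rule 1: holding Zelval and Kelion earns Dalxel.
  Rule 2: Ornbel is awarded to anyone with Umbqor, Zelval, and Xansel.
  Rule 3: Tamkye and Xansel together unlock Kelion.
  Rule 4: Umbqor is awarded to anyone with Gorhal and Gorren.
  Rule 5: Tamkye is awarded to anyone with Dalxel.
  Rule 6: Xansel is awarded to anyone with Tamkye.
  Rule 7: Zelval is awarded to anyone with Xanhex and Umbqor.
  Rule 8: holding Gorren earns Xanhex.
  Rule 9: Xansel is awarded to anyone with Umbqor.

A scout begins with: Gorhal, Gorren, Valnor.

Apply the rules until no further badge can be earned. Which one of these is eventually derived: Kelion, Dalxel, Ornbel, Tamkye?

With Gorren, Xanhex is earned (Rule 8).
With Gorhal and Gorren, Umbqor is earned (Rule 4).
With Xanhex and Umbqor, Zelval is earned (Rule 7).
With Umbqor, Xansel is earned (Rule 9).
With Umbqor, Zelval, and Xansel, Ornbel is earned (Rule 2).
Kelion would need Tamkye and Xansel (Rule 3), but Tamkye is never earned. Dalxel would need Zelval and Kelion (Rule 1), but Kelion is never earned. Tamkye would need Dalxel (Rule 5), but Dalxel is never earned.

Ornbel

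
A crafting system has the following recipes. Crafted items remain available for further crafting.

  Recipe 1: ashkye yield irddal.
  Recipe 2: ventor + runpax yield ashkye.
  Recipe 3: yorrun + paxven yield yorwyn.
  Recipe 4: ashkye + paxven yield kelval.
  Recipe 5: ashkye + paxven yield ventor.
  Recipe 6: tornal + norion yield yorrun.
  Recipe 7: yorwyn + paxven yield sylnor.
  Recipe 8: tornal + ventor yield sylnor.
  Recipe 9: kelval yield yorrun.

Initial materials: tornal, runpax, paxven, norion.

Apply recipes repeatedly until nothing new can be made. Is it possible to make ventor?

No

ventor would need ashkye and paxven (Recipe 5), but ashkye is never obtained.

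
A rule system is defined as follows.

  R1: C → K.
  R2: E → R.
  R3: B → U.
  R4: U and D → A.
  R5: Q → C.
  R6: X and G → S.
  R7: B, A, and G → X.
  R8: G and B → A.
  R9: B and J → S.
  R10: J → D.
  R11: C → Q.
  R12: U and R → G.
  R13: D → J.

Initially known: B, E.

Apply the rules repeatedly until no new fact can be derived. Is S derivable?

B holds, so U follows (R3).
E holds, so R follows (R2).
From U and R, R12 gives G.
From G and B, R8 gives A.
From B, A, and G, R7 gives X.
X and G hold, so S follows (R6).

Yes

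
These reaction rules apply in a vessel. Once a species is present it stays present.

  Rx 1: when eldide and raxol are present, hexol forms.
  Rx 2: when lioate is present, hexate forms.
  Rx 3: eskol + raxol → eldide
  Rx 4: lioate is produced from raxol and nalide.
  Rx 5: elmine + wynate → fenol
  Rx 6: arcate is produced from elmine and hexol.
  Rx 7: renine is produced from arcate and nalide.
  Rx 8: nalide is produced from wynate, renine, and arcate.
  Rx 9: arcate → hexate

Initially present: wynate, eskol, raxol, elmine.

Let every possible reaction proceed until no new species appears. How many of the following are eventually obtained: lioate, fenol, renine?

1

elmine and wynate present → fenol forms (Rx 5).
lioate would need raxol and nalide (Rx 4), but nalide never forms.
fenol: reached.
renine would need arcate and nalide (Rx 7), but nalide never forms.
Reached: fenol — 1 of the 3.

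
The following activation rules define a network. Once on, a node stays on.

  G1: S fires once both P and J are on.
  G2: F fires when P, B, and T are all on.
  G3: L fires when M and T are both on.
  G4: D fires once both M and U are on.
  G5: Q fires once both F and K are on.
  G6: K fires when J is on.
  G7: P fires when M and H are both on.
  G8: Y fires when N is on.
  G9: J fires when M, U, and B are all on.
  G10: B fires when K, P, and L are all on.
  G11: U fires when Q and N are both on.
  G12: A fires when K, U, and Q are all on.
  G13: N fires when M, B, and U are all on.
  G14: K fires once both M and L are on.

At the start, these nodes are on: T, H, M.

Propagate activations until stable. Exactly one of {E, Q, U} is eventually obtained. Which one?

G3: M and T on → L on.
G7: M and H on → P on.
M and L are on, so K fires (G14).
K, P, and L are on, so B fires (G10).
P, B, and T are on, so F fires (G2).
F and K are on, so Q fires (G5).
No rule produces E, and it is not given. U would need Q and N (G11), but N never turns on.

Q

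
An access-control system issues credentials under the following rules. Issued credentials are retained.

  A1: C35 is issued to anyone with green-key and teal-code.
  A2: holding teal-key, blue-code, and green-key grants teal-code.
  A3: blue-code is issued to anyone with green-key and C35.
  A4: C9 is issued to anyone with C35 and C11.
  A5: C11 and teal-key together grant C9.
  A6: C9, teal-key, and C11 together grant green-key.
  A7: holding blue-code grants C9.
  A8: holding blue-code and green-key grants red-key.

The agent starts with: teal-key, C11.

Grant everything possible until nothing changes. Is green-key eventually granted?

Yes

Holding C11 and teal-key grants C9 (A5).
Holding C9, teal-key, and C11 grants green-key (A6).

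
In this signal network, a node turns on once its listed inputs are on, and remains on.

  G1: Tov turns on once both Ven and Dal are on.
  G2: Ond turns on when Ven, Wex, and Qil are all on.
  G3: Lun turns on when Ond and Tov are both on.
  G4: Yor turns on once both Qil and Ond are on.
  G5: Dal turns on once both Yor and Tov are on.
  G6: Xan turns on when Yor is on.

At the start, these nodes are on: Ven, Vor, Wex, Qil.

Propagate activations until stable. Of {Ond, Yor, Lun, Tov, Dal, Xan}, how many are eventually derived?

3

G2: Ven, Wex, and Qil on → Ond on.
Qil and Ond are on, so Yor turns on (G4).
Yor is on, so Xan turns on (G6).
Ond: reached.
Yor: reached.
Lun would need Ond and Tov (G3), but Tov never turns on.
Tov would need Ven and Dal (G1), but Dal never turns on.
Dal would need Yor and Tov (G5), but Tov never turns on.
Xan: reached.
Reached: Ond, Yor, and Xan — 3 of the 6.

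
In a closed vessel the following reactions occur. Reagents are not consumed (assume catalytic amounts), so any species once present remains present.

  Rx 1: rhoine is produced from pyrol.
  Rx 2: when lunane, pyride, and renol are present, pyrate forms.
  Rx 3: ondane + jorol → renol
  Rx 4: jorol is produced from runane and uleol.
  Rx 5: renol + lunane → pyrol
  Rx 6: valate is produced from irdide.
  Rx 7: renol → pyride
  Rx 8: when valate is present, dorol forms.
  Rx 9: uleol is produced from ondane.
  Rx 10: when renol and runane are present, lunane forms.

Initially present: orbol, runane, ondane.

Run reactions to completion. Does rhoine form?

Yes

ondane present → uleol forms (Rx 9).
runane and uleol present → jorol forms (Rx 4).
ondane and jorol present → renol forms (Rx 3).
renol and runane present → lunane forms (Rx 10).
renol and lunane present → pyrol forms (Rx 5).
pyrol present → rhoine forms (Rx 1).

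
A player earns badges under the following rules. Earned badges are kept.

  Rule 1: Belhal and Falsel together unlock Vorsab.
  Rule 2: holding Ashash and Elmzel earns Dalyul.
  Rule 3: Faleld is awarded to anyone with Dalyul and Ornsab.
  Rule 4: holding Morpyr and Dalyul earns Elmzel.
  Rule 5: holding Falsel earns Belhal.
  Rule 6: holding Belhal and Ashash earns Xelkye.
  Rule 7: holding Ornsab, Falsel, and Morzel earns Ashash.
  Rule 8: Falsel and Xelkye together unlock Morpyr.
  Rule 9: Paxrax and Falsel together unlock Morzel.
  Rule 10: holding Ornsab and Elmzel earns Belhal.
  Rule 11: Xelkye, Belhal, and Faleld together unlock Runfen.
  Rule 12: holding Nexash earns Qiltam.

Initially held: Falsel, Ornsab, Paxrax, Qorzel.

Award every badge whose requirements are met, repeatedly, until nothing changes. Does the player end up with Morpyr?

With Falsel, Belhal is earned (Rule 5).
With Paxrax and Falsel, Morzel is earned (Rule 9).
With Ornsab, Falsel, and Morzel, Ashash is earned (Rule 7).
With Belhal and Ashash, Xelkye is earned (Rule 6).
With Falsel and Xelkye, Morpyr is earned (Rule 8).

Yes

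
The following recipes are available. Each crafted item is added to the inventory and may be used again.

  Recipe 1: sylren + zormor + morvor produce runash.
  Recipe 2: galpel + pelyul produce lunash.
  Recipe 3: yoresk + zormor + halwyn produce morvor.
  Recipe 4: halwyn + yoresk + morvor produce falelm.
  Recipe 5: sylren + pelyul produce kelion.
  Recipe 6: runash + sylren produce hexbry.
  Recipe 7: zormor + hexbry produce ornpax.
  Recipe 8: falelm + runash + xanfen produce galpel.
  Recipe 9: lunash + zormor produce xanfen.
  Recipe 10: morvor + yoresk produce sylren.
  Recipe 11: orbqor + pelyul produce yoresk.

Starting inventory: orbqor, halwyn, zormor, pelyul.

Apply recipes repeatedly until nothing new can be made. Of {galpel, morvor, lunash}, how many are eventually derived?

Using Recipe 11, orbqor and pelyul make yoresk.
yoresk + zormor + halwyn → morvor (Recipe 3).
galpel would need falelm, runash, and xanfen (Recipe 8), but xanfen is never obtained.
morvor: reached.
lunash would need galpel and pelyul (Recipe 2), but galpel is never obtained.
Reached: morvor — 1 of the 3.

1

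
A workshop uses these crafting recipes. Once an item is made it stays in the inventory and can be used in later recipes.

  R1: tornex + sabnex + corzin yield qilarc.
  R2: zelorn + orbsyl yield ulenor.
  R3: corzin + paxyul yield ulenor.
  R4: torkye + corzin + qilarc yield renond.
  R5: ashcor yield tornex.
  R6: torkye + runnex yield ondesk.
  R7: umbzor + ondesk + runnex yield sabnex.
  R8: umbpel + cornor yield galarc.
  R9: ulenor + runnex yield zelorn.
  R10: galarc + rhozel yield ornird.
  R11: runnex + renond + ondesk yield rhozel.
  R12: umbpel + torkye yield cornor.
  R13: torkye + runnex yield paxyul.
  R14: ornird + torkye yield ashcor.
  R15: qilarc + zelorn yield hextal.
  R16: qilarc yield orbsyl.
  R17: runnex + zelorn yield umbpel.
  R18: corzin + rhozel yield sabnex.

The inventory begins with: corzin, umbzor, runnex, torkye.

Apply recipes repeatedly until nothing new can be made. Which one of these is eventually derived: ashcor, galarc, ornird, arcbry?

Using R13, torkye and runnex make paxyul.
Using R3, corzin and paxyul make ulenor.
Using R9, ulenor and runnex make zelorn.
runnex + zelorn → umbpel (R17).
Using R12, umbpel and torkye make cornor.
Using R8, umbpel and cornor make galarc.
ashcor would need ornird and torkye (R14), but ornird is never obtained. No rule produces arcbry, and it is not given. ornird would need galarc and rhozel (R10), but rhozel is never obtained.

galarc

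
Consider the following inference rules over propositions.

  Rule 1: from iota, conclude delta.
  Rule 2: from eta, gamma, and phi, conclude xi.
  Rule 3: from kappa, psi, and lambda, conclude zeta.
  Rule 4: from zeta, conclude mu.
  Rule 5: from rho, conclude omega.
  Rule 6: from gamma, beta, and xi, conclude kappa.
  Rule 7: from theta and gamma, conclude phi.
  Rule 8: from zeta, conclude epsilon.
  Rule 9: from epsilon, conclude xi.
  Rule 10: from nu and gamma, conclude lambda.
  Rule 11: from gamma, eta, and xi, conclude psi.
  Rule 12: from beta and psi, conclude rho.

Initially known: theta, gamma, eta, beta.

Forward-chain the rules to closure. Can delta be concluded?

No

delta would need iota (Rule 1), but iota is never established.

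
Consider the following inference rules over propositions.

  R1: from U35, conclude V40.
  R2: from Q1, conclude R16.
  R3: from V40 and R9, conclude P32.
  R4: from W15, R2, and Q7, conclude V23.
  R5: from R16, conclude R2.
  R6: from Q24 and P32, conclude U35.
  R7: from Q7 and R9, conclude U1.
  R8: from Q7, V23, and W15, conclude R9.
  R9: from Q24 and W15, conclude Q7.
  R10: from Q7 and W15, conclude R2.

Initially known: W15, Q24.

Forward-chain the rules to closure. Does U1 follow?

From Q24 and W15, R9 gives Q7.
From Q7 and W15, R10 gives R2.
W15, R2, and Q7 hold, so V23 follows (R4).
Q7, V23, and W15 hold, so R9 follows (R8).
From Q7 and R9, R7 gives U1.

Yes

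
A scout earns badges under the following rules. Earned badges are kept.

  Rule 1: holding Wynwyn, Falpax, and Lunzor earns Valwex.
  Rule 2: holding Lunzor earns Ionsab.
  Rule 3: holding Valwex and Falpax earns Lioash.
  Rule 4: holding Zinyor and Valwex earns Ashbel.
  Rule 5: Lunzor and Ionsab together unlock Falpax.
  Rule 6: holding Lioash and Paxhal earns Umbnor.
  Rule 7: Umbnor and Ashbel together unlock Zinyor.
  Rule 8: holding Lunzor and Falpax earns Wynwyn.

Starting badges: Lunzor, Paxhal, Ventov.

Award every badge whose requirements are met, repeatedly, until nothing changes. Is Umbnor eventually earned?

With Lunzor, Ionsab is earned (Rule 2).
With Lunzor and Ionsab, Falpax is earned (Rule 5).
With Lunzor and Falpax, Wynwyn is earned (Rule 8).
With Wynwyn, Falpax, and Lunzor, Valwex is earned (Rule 1).
With Valwex and Falpax, Lioash is earned (Rule 3).
With Lioash and Paxhal, Umbnor is earned (Rule 6).

Yes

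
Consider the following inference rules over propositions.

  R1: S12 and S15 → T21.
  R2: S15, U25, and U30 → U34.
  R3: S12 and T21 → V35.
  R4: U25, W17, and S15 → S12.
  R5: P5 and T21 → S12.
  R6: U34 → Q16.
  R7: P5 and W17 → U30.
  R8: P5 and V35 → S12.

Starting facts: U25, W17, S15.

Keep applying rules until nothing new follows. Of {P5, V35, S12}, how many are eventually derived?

2

From U25, W17, and S15, R4 gives S12.
S12 and S15 hold, so T21 follows (R1).
S12 and T21 hold, so V35 follows (R3).
No rule produces P5, and it is not given.
V35: reached.
S12: reached.
Reached: V35 and S12 — 2 of the 3.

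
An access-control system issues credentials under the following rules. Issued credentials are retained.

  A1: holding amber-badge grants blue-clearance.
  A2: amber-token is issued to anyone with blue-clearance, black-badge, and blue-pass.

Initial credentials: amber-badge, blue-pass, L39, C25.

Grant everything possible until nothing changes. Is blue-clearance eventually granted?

Holding amber-badge grants blue-clearance (A1).

Yes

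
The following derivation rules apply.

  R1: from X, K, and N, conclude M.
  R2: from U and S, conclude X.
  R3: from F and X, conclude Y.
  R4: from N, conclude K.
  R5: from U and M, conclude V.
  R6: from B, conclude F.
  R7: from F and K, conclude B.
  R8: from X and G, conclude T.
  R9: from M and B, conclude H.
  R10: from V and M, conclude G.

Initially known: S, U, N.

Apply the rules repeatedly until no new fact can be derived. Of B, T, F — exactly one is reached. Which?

U and S hold, so X follows (R2).
From N, R4 gives K.
X, K, and N hold, so M follows (R1).
From U and M, R5 gives V.
V and M hold, so G follows (R10).
From X and G, R8 gives T.
B would need F and K (R7), but F is never established. F would need B (R6), but B is never established.

T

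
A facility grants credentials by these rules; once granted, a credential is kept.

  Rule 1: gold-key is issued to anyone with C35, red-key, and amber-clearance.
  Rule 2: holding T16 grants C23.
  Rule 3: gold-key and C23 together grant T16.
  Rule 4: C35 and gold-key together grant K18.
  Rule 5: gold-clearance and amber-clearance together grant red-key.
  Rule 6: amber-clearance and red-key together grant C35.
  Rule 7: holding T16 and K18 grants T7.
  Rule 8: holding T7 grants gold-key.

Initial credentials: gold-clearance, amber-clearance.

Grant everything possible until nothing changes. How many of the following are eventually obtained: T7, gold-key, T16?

Holding gold-clearance and amber-clearance grants red-key (Rule 5).
Holding amber-clearance and red-key grants C35 (Rule 6).
Holding C35, red-key, and amber-clearance grants gold-key (Rule 1).
T7 would need T16 and K18 (Rule 7), but T16 is never granted.
gold-key: reached.
T16 would need gold-key and C23 (Rule 3), but C23 is never granted.
Reached: gold-key — 1 of the 3.

1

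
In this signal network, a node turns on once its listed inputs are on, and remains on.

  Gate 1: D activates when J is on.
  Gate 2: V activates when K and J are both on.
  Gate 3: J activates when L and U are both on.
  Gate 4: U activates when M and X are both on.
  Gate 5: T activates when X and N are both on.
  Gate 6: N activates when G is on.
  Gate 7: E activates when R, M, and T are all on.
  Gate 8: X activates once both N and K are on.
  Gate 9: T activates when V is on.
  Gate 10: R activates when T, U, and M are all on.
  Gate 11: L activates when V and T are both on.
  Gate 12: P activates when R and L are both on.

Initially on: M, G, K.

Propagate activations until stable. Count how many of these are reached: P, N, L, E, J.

Gate 6: G on → N on.
N and K are on, so X activates (Gate 8).
Gate 5: X and N on → T on.
Gate 4: M and X on → U on.
Gate 10: T, U, and M on → R on.
R, M, and T are on, so E activates (Gate 7).
P would need R and L (Gate 12), but L never turns on.
N: reached.
L would need V and T (Gate 11), but V never turns on.
E: reached.
J would need L and U (Gate 3), but L never turns on.
Reached: N and E — 2 of the 5.

2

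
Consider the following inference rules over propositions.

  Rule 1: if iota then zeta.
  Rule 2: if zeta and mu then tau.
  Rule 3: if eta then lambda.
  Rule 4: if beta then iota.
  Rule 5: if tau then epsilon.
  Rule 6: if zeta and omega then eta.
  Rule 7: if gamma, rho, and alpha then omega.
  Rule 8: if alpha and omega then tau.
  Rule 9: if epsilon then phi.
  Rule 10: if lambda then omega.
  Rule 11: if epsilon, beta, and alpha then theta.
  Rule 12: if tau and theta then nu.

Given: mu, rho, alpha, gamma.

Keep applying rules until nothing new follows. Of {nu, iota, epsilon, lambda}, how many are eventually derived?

1

gamma, rho, and alpha hold, so omega follows (Rule 7).
alpha and omega hold, so tau follows (Rule 8).
From tau, Rule 5 gives epsilon.
nu would need tau and theta (Rule 12), but theta is never established.
iota would need beta (Rule 4), but beta is never established.
epsilon: reached.
lambda would need eta (Rule 3), but eta is never established.
Reached: epsilon — 1 of the 4.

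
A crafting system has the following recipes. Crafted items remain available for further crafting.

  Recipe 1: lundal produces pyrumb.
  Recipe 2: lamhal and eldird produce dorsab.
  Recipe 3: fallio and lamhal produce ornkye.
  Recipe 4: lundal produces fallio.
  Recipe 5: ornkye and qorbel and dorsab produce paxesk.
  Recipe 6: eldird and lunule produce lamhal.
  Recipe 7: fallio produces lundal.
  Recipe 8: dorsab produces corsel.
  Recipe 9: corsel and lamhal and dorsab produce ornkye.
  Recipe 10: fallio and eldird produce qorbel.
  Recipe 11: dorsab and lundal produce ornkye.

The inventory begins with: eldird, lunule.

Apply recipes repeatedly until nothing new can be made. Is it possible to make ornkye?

Yes

Using Recipe 6, eldird and lunule make lamhal.
lamhal and eldird → dorsab (Recipe 2).
dorsab → corsel (Recipe 8).
corsel and lamhal and dorsab → ornkye (Recipe 9).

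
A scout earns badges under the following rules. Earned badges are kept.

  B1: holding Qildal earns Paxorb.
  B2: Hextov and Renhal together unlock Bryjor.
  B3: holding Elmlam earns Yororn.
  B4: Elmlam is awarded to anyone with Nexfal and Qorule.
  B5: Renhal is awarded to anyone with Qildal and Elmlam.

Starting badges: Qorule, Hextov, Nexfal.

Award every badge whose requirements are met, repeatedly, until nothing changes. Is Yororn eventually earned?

With Nexfal and Qorule, Elmlam is earned (B4).
With Elmlam, Yororn is earned (B3).

Yes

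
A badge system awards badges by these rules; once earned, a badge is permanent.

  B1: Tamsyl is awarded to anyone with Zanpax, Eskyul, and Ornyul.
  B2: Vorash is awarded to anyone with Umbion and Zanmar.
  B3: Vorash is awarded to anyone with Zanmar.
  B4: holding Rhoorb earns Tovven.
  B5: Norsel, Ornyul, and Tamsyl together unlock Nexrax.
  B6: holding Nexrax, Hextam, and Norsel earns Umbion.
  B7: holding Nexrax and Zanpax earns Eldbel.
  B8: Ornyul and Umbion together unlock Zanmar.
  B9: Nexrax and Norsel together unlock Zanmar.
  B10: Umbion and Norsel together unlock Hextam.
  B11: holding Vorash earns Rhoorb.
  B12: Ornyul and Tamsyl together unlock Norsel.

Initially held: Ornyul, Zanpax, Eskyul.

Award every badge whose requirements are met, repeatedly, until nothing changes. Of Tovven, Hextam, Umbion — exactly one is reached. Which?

Tovven

With Zanpax, Eskyul, and Ornyul, Tamsyl is earned (B1).
With Ornyul and Tamsyl, Norsel is earned (B12).
With Norsel, Ornyul, and Tamsyl, Nexrax is earned (B5).
With Nexrax and Norsel, Zanmar is earned (B9).
With Zanmar, Vorash is earned (B3).
With Vorash, Rhoorb is earned (B11).
With Rhoorb, Tovven is earned (B4).
Hextam would need Umbion and Norsel (B10), but Umbion is never earned. Umbion would need Nexrax, Hextam, and Norsel (B6), but Hextam is never earned.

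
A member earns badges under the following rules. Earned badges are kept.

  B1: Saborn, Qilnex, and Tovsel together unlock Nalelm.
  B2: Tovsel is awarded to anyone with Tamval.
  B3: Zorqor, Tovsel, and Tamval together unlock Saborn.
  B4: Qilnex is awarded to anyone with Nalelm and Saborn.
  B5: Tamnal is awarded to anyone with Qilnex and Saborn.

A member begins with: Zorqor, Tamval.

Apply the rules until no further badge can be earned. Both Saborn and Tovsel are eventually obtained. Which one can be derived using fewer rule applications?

Tovsel

Tovsel: With Tamval, Tovsel is earned (B2). [1 rule application]
Saborn: With Tamval, Tovsel is earned (B2). With Zorqor, Tovsel, and Tamval, Saborn is earned (B3). [2 rule applications]
Tovsel needs fewer.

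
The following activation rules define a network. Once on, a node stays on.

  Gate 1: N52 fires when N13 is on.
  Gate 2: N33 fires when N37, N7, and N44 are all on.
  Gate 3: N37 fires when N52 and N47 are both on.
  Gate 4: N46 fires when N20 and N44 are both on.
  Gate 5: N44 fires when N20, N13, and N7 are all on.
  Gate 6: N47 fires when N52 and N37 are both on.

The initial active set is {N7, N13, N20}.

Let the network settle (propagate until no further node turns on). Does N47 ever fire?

No

N47 would need N52 and N37 (Gate 6), but N37 never turns on.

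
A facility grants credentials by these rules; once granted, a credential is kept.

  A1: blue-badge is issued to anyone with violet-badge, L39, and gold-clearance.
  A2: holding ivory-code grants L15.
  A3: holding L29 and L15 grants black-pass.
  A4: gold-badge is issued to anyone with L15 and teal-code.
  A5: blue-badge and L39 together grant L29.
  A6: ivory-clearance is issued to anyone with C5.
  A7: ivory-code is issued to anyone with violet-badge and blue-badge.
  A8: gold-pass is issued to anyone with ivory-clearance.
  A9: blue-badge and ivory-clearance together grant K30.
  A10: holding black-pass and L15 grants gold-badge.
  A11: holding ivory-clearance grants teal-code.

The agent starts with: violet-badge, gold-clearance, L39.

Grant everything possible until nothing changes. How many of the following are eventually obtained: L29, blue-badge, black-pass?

Holding violet-badge, L39, and gold-clearance grants blue-badge (A1).
Holding blue-badge and L39 grants L29 (A5).
Holding violet-badge and blue-badge grants ivory-code (A7).
Holding ivory-code grants L15 (A2).
Holding L29 and L15 grants black-pass (A3).
L29: reached.
blue-badge: reached.
black-pass: reached.
All 3 are reached.

3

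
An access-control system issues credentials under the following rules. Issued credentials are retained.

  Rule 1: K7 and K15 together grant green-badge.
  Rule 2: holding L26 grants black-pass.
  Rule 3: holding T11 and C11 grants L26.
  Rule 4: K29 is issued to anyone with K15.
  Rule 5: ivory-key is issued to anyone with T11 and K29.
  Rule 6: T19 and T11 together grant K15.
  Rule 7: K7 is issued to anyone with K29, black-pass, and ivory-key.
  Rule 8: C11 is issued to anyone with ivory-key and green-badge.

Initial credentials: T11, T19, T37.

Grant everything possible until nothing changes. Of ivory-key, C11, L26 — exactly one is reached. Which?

ivory-key

Holding T19 and T11 grants K15 (Rule 6).
Holding K15 grants K29 (Rule 4).
Holding T11 and K29 grants ivory-key (Rule 5).
L26 would need T11 and C11 (Rule 3), but C11 is never granted. C11 would need ivory-key and green-badge (Rule 8), but green-badge is never granted.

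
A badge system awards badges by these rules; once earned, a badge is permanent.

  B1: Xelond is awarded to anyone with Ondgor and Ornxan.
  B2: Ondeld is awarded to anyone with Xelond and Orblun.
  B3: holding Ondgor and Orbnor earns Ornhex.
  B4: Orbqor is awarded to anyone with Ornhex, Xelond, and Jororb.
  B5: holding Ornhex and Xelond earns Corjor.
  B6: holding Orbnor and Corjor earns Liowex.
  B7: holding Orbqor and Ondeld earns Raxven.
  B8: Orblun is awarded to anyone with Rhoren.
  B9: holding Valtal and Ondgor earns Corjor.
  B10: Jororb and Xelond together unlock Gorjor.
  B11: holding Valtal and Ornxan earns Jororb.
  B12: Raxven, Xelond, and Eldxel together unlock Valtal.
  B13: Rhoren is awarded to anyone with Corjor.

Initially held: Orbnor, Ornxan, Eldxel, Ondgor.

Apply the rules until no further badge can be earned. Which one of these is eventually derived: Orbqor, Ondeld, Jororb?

Ondeld

With Ondgor and Orbnor, Ornhex is earned (B3).
With Ondgor and Ornxan, Xelond is earned (B1).
With Ornhex and Xelond, Corjor is earned (B5).
With Corjor, Rhoren is earned (B13).
With Rhoren, Orblun is earned (B8).
With Xelond and Orblun, Ondeld is earned (B2).
Jororb would need Valtal and Ornxan (B11), but Valtal is never earned. Orbqor would need Ornhex, Xelond, and Jororb (B4), but Jororb is never earned.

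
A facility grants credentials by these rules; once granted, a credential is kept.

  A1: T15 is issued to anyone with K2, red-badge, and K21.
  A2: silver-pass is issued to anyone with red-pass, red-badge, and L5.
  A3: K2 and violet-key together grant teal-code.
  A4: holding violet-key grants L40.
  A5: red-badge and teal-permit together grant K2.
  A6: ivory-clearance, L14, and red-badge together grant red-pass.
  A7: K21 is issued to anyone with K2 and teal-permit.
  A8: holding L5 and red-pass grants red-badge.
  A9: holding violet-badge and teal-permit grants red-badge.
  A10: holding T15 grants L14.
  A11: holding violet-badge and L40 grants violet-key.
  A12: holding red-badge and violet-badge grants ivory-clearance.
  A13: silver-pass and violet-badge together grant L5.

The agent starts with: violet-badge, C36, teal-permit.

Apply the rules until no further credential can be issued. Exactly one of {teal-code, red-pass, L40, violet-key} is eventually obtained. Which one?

red-pass

Holding violet-badge and teal-permit grants red-badge (A9).
Holding red-badge and violet-badge grants ivory-clearance (A12).
Holding red-badge and teal-permit grants K2 (A5).
Holding K2 and teal-permit grants K21 (A7).
Holding K2, red-badge, and K21 grants T15 (A1).
Holding T15 grants L14 (A10).
Holding ivory-clearance, L14, and red-badge grants red-pass (A6).
violet-key would need violet-badge and L40 (A11), but L40 is never granted. L40 would need violet-key (A4), but violet-key is never granted. teal-code would need K2 and violet-key (A3), but violet-key is never granted.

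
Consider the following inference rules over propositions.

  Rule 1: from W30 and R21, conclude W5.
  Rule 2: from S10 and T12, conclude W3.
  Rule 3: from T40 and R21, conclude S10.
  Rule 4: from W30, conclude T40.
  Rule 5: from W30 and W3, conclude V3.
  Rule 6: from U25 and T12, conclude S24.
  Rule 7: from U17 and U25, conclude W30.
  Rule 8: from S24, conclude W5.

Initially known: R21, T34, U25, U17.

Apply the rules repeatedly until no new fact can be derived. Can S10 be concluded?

U17 and U25 hold, so W30 follows (Rule 7).
From W30, Rule 4 gives T40.
From T40 and R21, Rule 3 gives S10.

Yes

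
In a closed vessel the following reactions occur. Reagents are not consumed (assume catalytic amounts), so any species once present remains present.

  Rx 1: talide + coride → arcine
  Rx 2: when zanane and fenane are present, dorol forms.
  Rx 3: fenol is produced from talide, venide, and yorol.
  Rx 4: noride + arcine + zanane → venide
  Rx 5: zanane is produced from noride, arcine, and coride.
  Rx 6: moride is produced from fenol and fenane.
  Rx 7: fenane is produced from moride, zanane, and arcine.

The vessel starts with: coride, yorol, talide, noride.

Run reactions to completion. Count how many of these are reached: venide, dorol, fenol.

talide and coride present → arcine forms (Rx 1).
noride, arcine, and coride present → zanane forms (Rx 5).
noride, arcine, and zanane present → venide forms (Rx 4).
talide, venide, and yorol present → fenol forms (Rx 3).
venide: reached.
dorol would need zanane and fenane (Rx 2), but fenane never forms.
fenol: reached.
Reached: venide and fenol — 2 of the 3.

2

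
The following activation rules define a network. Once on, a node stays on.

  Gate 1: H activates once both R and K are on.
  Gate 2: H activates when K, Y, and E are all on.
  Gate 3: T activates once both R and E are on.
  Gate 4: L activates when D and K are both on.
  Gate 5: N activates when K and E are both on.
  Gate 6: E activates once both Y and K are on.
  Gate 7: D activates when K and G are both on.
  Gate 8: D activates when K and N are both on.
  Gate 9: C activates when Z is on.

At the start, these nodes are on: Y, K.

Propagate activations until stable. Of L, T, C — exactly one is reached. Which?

Y and K are on, so E activates (Gate 6).
K and E are on, so N activates (Gate 5).
Gate 8: K and N on → D on.
D and K are on, so L activates (Gate 4).
C would need Z (Gate 9), but Z never turns on. T would need R and E (Gate 3), but R never turns on.

L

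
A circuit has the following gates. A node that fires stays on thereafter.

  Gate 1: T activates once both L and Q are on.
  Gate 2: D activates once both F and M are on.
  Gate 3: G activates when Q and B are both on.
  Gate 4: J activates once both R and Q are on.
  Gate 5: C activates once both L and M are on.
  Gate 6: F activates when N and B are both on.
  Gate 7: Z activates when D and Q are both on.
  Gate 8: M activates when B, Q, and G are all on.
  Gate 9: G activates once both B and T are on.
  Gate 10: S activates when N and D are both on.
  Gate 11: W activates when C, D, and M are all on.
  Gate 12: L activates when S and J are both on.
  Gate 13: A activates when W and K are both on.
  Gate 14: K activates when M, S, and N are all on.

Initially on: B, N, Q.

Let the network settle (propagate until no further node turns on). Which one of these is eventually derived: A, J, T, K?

Gate 3: Q and B on → G on.
Gate 6: N and B on → F on.
B, Q, and G are on, so M activates (Gate 8).
F and M are on, so D activates (Gate 2).
N and D are on, so S activates (Gate 10).
M, S, and N are on, so K activates (Gate 14).
J would need R and Q (Gate 4), but R never turns on. T would need L and Q (Gate 1), but L never turns on. A would need W and K (Gate 13), but W never turns on.

K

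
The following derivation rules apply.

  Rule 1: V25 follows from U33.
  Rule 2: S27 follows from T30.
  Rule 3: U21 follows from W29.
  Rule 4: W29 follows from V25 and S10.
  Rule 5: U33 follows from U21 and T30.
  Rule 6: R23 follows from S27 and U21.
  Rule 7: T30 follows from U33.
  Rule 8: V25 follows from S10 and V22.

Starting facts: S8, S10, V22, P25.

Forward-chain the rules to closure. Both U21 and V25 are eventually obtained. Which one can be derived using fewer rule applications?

V25: S10 and V22 hold, so V25 follows (Rule 8). [1 rule application]
U21: From S10 and V22, Rule 8 gives V25. From V25 and S10, Rule 4 gives W29. From W29, Rule 3 gives U21. [3 rule applications]
V25 needs fewer.

V25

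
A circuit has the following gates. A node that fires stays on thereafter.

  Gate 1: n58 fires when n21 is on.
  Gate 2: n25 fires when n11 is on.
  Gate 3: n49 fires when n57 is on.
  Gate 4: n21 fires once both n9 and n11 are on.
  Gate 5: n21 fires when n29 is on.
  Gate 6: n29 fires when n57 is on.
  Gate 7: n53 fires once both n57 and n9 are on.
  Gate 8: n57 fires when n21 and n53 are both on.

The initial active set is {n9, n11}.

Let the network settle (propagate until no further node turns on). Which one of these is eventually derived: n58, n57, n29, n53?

n9 and n11 are on, so n21 fires (Gate 4).
Gate 1: n21 on → n58 on.
n29 would need n57 (Gate 6), but n57 never turns on. n53 would need n57 and n9 (Gate 7), but n57 never turns on. n57 would need n21 and n53 (Gate 8), but n53 never turns on.

n58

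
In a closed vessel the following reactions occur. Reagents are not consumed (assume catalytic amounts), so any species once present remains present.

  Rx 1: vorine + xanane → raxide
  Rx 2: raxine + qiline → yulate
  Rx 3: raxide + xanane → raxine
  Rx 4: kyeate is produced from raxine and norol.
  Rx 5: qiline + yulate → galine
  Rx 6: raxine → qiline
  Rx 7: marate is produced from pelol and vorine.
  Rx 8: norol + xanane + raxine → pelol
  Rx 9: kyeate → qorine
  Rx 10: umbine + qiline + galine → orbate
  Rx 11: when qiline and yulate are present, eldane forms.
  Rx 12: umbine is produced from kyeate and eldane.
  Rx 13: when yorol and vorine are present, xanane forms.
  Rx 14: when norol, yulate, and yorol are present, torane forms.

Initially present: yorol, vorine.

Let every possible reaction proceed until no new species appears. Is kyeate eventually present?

kyeate would need raxine and norol (Rx 4), but norol never forms.

No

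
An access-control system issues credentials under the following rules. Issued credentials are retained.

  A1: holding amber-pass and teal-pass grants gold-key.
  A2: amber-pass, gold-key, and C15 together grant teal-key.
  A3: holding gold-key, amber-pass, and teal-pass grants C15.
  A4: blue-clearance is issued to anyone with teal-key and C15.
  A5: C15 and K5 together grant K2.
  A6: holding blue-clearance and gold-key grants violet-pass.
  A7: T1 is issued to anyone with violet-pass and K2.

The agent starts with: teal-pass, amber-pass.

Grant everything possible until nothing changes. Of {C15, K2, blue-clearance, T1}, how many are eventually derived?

Holding amber-pass and teal-pass grants gold-key (A1).
Holding gold-key, amber-pass, and teal-pass grants C15 (A3).
Holding amber-pass, gold-key, and C15 grants teal-key (A2).
Holding teal-key and C15 grants blue-clearance (A4).
C15: reached.
K2 would need C15 and K5 (A5), but K5 is never granted.
blue-clearance: reached.
T1 would need violet-pass and K2 (A7), but K2 is never granted.
Reached: C15 and blue-clearance — 2 of the 4.

2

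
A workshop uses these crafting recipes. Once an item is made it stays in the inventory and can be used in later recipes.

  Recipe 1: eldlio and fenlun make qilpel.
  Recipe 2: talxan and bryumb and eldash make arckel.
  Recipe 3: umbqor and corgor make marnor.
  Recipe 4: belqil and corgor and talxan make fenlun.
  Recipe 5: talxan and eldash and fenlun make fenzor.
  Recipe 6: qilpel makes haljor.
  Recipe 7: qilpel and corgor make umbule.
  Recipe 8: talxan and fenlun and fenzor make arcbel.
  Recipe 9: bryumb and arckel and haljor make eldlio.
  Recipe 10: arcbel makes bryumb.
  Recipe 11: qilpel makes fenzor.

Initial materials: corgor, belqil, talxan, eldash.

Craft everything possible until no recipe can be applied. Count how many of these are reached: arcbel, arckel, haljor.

belqil and corgor and talxan → fenlun (Recipe 4).
talxan and eldash and fenlun → fenzor (Recipe 5).
Using Recipe 8, talxan, fenlun, and fenzor make arcbel.
arcbel → bryumb (Recipe 10).
Using Recipe 2, talxan, bryumb, and eldash make arckel.
arcbel: reached.
arckel: reached.
haljor would need qilpel (Recipe 6), but qilpel is never obtained.
Reached: arcbel and arckel — 2 of the 3.

2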